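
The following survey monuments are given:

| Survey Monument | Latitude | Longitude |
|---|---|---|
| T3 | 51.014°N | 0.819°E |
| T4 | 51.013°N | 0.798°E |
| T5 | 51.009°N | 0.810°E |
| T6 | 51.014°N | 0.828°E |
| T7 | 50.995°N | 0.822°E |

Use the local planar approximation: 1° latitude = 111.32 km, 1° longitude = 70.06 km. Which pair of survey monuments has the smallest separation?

T3 and T6

Pairwise distances:
T3–T6: √((0.000·111.32)² + (0.009·70.06)²) = √(0.00000 + 0.39758) = 0.631 km
T3–T5: √((-0.005·111.32)² + (-0.009·70.06)²) = √(0.30980 + 0.39758) = 0.841 km
T4–T5: √((-0.004·111.32)² + (0.012·70.06)²) = √(0.19827 + 0.70681) = 0.951 km
T5–T6: √((0.005·111.32)² + (0.018·70.06)²) = √(0.30980 + 1.59032) = 1.378 km
T3–T4: √((-0.001·111.32)² + (-0.021·70.06)²) = √(0.01239 + 2.16461) = 1.475 km
T5–T7: √((-0.014·111.32)² + (0.012·70.06)²) = √(2.42886 + 0.70681) = 1.771 km
T4–T6: √((0.001·111.32)² + (0.030·70.06)²) = √(0.01239 + 4.41756) = 2.105 km
T3–T7: √((-0.019·111.32)² + (0.003·70.06)²) = √(4.47356 + 0.04418) = 2.125 km
T6–T7: √((-0.019·111.32)² + (-0.006·70.06)²) = √(4.47356 + 0.17670) = 2.156 km
T4–T7: √((-0.018·111.32)² + (0.024·70.06)²) = √(4.01505 + 2.82724) = 2.616 km
Closest pair: T3–T6 at 0.631 km.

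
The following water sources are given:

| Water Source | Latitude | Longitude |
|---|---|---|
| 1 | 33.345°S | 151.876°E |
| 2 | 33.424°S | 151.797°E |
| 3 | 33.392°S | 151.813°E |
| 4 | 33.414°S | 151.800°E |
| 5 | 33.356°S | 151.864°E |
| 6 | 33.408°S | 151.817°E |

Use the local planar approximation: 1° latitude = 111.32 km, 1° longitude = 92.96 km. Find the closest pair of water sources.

2 and 4

Pairwise distances:
1–2: 11.457 km
1–3: 7.853 km
1–4: 10.436 km
1–5: 1.656 km
1–6: 8.903 km
2–3: 3.860 km
2–4: 1.148 km
2–5: 9.803 km
2–6: 2.575 km
3–4: 2.731 km
3–5: 6.208 km
3–6: 1.820 km
4–5: 8.780 km
4–6: 1.716 km
5–6: 7.252 km
Closest pair: 2–4 at 1.148 km.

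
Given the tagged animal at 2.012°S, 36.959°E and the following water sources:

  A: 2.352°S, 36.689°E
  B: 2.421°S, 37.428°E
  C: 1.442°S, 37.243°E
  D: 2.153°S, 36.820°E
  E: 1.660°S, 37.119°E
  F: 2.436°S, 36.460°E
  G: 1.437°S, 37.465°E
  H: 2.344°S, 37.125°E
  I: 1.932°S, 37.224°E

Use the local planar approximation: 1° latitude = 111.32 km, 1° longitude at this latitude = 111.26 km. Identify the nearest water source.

Distances from 2.012°S, 36.959°E:
A: √((-0.340·111.32)² + (-0.270·111.26)²) = √(1432.53166 + 902.41362) = 48.321 km
B: √((-0.409·111.32)² + (0.469·111.26)²) = √(2072.96997 + 2722.85050) = 69.252 km
C: √((0.570·111.32)² + (0.284·111.26)²) = √(4026.20707 + 998.42349) = 70.885 km
D: √((-0.141·111.32)² + (-0.139·111.26)²) = √(246.36818 + 239.17056) = 22.035 km
E: √((0.352·111.32)² + (0.160·111.26)²) = √(1535.43601 + 316.89696) = 43.039 km
F: √((-0.424·111.32)² + (-0.499·111.26)²) = √(2227.80979 + 3082.33049) = 72.871 km
G: √((0.575·111.32)² + (0.506·111.26)²) = √(4097.15208 + 3169.41526) = 85.244 km
H: √((-0.332·111.32)² + (0.166·111.26)²) = √(1365.91150 + 341.10987) = 41.316 km
I: √((0.080·111.32)² + (0.265·111.26)²) = √(79.30971 + 869.30036) = 30.800 km
Minimum: D at 22.035 km.

D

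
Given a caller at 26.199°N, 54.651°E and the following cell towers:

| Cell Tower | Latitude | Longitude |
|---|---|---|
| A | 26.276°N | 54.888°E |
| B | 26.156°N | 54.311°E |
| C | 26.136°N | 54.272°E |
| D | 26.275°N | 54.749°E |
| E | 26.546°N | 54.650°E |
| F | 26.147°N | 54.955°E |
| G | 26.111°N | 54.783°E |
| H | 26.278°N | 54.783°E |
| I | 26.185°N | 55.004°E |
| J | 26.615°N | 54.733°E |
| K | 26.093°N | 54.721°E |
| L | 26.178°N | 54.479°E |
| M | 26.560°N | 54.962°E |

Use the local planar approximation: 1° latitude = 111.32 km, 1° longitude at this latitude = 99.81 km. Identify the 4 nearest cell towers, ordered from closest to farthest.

D, K, H, G

Distances from 26.199°N, 54.651°E:
A: 25.160 km
B: 34.271 km
C: 38.473 km
D: 12.933 km
E: 38.628 km
F: 30.889 km
G: 16.418 km
H: 15.840 km
I: 35.267 km
J: 47.027 km
K: 13.713 km
L: 17.326 km
M: 50.779 km
Sorted: D (12.933 km) < K (13.713 km) < H (15.840 km) < G (16.418 km) < L (17.326 km) < A (25.160 km) < …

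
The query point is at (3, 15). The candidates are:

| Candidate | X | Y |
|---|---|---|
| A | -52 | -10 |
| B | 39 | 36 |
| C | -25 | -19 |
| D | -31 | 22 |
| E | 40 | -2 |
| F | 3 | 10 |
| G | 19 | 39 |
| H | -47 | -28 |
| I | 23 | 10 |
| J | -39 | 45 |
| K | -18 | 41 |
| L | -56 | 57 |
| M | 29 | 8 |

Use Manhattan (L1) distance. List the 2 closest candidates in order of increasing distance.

F, I

Distances from (3, 15):
A: 80
B: 57
C: 62
D: 41
E: 54
F: 5
G: 40
H: 93
I: 25
J: 72
K: 47
L: 101
M: 33
Sorted: F (5) < I (25) < M (33) < G (40) < …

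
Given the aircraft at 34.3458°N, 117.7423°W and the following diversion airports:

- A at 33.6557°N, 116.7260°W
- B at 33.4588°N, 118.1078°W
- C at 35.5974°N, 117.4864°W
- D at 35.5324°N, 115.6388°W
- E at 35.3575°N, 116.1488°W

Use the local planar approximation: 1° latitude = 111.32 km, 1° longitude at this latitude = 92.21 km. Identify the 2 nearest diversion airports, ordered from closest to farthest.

Distances from 34.3458°N, 117.7423°W:
A: √((-0.6901·111.32)² + (1.0163·92.21)²) = √(5901.609236 + 8782.130680) = 121.1765 km
B: √((-0.8870·111.32)² + (-0.3655·92.21)²) = √(9749.753484 + 1135.875695) = 104.3342 km
C: √((1.2516·111.32)² + (0.2559·92.21)²) = √(19412.322793 + 556.796653) = 141.3121 km
D: √((1.1866·111.32)² + (2.1035·92.21)²) = √(17448.378890 + 37621.930495) = 234.6706 km
E: √((1.0117·111.32)² + (1.5935·92.21)²) = √(12683.814893 + 21590.374705) = 185.1329 km
Sorted: B (104.3342 km) < A (121.1765 km) < C (141.3121 km) < E (185.1329 km) < …

B, A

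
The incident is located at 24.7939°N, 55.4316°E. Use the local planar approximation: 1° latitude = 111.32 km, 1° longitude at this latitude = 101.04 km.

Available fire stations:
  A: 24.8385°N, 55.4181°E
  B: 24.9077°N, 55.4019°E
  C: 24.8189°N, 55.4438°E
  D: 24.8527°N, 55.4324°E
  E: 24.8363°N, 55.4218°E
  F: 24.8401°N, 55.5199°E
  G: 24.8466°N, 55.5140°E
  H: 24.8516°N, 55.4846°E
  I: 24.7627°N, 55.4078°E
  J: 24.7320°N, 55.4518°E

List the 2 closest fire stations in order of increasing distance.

Distances from 24.7939°N, 55.4316°E:
A: √((0.0446·111.32)² + (-0.0135·101.04)²) = √(24.649954 + 1.860605) = 5.1488 km
B: √((0.1138·111.32)² + (-0.0297·101.04)²) = √(160.483697 + 9.005329) = 13.0188 km
C: √((0.0250·111.32)² + (0.0122·101.04)²) = √(7.745089 + 1.519520) = 3.0438 km
D: √((0.0588·111.32)² + (0.0008·101.04)²) = √(42.845089 + 0.006534) = 6.5461 km
E: √((0.0424·111.32)² + (-0.0098·101.04)²) = √(22.278098 + 0.980480) = 4.8227 km
F: √((0.0462·111.32)² + (0.0883·101.04)²) = √(26.450284 + 79.599086) = 10.2980 km
G: √((0.0527·111.32)² + (0.0824·101.04)²) = √(34.416573 + 69.317214) = 10.1850 km
H: √((0.0577·111.32)² + (0.0530·101.04)²) = √(41.257036 + 28.677310) = 8.3627 km
I: √((-0.0312·111.32)² + (-0.0238·101.04)²) = √(12.063007 + 5.782832) = 4.2244 km
J: √((-0.0619·111.32)² + (0.0202·101.04)²) = √(47.481857 + 4.165714) = 7.1866 km
Sorted: C (3.0438 km) < I (4.2244 km) < E (4.8227 km) < A (5.1488 km) < …

C, I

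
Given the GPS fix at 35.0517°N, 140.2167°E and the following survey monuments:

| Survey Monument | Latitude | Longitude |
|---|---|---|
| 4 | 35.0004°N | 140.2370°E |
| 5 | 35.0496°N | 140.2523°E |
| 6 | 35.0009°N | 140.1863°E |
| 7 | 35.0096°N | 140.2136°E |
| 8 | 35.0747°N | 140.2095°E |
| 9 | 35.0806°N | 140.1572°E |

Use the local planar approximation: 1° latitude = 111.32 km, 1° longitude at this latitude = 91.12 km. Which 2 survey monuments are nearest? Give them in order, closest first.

Distances from 35.0517°N, 140.2167°E:
4: 6.0028 km
5: 3.2523 km
6: 6.2970 km
7: 4.6951 km
8: 2.6431 km
9: 6.3043 km
Sorted: 8 (2.6431 km) < 5 (3.2523 km) < 7 (4.6951 km) < 4 (6.0028 km) < …

8, 5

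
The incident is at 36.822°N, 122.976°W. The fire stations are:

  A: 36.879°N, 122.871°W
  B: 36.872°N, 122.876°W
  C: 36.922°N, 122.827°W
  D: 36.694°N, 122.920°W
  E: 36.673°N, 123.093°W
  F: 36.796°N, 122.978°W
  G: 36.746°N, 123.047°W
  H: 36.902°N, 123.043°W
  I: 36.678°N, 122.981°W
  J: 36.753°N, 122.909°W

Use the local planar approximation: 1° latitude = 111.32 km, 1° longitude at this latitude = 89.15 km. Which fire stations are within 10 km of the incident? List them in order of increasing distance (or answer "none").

F, J

Distances from 36.822°N, 122.976°W:
A: √((0.057·111.32)² + (0.105·89.15)²) = √(40.26207 + 87.62364) = 11.309 km
B: √((0.050·111.32)² + (0.100·89.15)²) = √(30.98036 + 79.47722) = 10.510 km
C: √((0.100·111.32)² + (0.149·89.15)²) = √(123.92142 + 176.44739) = 17.331 km
D: √((-0.128·111.32)² + (0.056·89.15)²) = √(203.03286 + 24.92406) = 15.098 km
E: √((-0.149·111.32)² + (-0.117·89.15)²) = √(275.11795 + 108.79637) = 19.594 km
F: √((-0.026·111.32)² + (-0.002·89.15)²) = √(8.37709 + 0.03179) = 2.900 km
G: √((-0.076·111.32)² + (-0.071·89.15)²) = √(71.57701 + 40.06447) = 10.566 km
H: √((0.080·111.32)² + (-0.067·89.15)²) = √(79.30971 + 35.67733) = 10.723 km
I: √((-0.144·111.32)² + (-0.005·89.15)²) = √(256.96346 + 0.19869) = 16.036 km
J: √((-0.069·111.32)² + (0.067·89.15)²) = √(58.99899 + 35.67733) = 9.730 km
Threshold 10 km: F (2.900 km), J (9.730 km) are within range.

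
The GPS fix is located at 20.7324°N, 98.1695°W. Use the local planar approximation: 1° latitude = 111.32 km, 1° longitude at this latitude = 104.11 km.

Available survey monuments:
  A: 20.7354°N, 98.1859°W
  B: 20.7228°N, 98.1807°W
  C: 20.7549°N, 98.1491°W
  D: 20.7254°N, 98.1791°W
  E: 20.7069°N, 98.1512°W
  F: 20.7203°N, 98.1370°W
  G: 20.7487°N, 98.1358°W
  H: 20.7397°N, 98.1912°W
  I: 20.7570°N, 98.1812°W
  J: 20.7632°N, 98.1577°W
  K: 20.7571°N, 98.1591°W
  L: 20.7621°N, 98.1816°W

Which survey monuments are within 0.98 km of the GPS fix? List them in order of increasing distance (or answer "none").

none

Distances from 20.7324°N, 98.1695°W:
A: √((0.0030·111.32)² + (-0.0164·104.11)²) = √(0.111529 + 2.915228) = 1.7398 km
B: √((-0.0096·111.32)² + (-0.0112·104.11)²) = √(1.142060 + 1.359631) = 1.5817 km
C: √((0.0225·111.32)² + (0.0204·104.11)²) = √(6.273522 + 4.510713) = 3.2839 km
D: √((-0.0070·111.32)² + (-0.0096·104.11)²) = √(0.607215 + 0.998912) = 1.2673 km
E: √((-0.0255·111.32)² + (0.0183·104.11)²) = √(8.057991 + 3.629837) = 3.4187 km
F: √((-0.0121·111.32)² + (0.0325·104.11)²) = √(1.814334 + 11.448580) = 3.6418 km
G: √((0.0163·111.32)² + (0.0337·104.11)²) = √(3.292468 + 12.309621) = 3.9499 km
H: √((0.0073·111.32)² + (-0.0217·104.11)²) = √(0.660377 + 5.103926) = 2.4009 km
I: √((0.0246·111.32)² + (-0.0117·104.11)²) = √(7.499229 + 1.483736) = 2.9972 km
J: √((0.0308·111.32)² + (0.0118·104.11)²) = √(11.755682 + 1.509207) = 3.6421 km
K: √((0.0247·111.32)² + (0.0104·104.11)²) = √(7.560322 + 1.172335) = 2.9551 km
L: √((0.0297·111.32)² + (-0.0121·104.11)²) = √(10.930985 + 1.586922) = 3.5381 km
Threshold 0.98 km: none within range.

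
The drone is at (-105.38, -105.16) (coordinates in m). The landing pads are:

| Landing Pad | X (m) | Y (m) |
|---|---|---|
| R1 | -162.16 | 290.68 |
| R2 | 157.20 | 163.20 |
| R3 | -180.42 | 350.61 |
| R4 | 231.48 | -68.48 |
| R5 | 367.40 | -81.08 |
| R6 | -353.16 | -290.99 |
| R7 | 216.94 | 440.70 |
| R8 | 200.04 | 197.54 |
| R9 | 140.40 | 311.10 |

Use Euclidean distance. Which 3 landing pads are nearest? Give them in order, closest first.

Distances from (-105.38, -105.16):
R1: √((-56.78)² + (395.84)²) = √(3223.9684 + 156689.3056) = 399.89 m
R2: √((262.58)² + (268.36)²) = √(68948.2564 + 72017.0896) = 375.45 m
R3: √((-75.04)² + (455.77)²) = √(5631.0016 + 207726.2929) = 461.91 m
R4: √((336.86)² + (36.68)²) = √(113474.6596 + 1345.4224) = 338.85 m
R5: √((472.78)² + (24.08)²) = √(223520.9284 + 579.8464) = 473.39 m
R6: √((-247.78)² + (-185.83)²) = √(61394.9284 + 34532.7889) = 309.72 m
R7: √((322.32)² + (545.86)²) = √(103890.1824 + 297963.1396) = 633.92 m
R8: √((305.42)² + (302.70)²) = √(93281.3764 + 91627.2900) = 430.01 m
R9: √((245.78)² + (416.26)²) = √(60407.8084 + 173272.3876) = 483.40 m
Sorted: R6 (309.72 m) < R4 (338.85 m) < R2 (375.45 m) < R1 (399.89 m) < R8 (430.01 m) < …

R6, R4, R2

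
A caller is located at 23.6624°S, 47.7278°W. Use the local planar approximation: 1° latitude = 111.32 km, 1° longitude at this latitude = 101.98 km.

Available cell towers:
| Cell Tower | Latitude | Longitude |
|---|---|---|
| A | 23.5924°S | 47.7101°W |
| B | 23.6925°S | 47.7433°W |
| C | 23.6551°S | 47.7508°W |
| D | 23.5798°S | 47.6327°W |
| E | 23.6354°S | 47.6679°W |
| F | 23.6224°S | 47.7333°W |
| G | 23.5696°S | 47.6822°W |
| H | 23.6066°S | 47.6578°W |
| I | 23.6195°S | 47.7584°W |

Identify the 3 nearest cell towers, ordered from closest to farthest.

Distances from 23.6624°S, 47.7278°W:
A: √((0.0700·111.32)² + (0.0177·101.98)²) = √(60.721498 + 3.258191) = 7.9987 km
B: √((-0.0301·111.32)² + (-0.0155·101.98)²) = √(11.227405 + 2.498581) = 3.7049 km
C: √((0.0073·111.32)² + (-0.0230·101.98)²) = √(0.660377 + 5.501558) = 2.4823 km
D: √((0.0826·111.32)² + (0.0951·101.98)²) = √(84.548613 + 94.056984) = 13.3643 km
E: √((0.0270·111.32)² + (0.0599·101.98)²) = √(9.033872 + 37.315018) = 6.8080 km
F: √((0.0400·111.32)² + (-0.0055·101.98)²) = √(19.827428 + 0.314598) = 4.4880 km
G: √((0.0928·111.32)² + (0.0456·101.98)²) = √(106.719148 + 21.625178) = 11.3289 km
H: √((0.0558·111.32)² + (0.0700·101.98)²) = √(38.584670 + 50.959610) = 9.4628 km
I: √((0.0429·111.32)² + (-0.0306·101.98)²) = √(22.806623 + 9.738069) = 5.7048 km
Sorted: C (2.4823 km) < B (3.7049 km) < F (4.4880 km) < I (5.7048 km) < E (6.8080 km) < …

C, B, F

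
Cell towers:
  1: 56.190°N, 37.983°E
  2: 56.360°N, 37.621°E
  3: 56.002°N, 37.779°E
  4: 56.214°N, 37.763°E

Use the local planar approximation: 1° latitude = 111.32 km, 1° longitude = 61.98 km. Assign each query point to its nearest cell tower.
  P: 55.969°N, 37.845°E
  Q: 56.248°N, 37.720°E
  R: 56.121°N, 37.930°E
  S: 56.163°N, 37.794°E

P at 55.969°N, 37.845°E:
  1: √((0.221·111.32)² + (0.138·61.98)²) = √(605.24463 + 73.15791) = 26.046 km
  2: √((0.391·111.32)² + (-0.224·61.98)²) = √(1894.52312 + 192.75213) = 45.687 km
  3: √((0.033·111.32)² + (-0.066·61.98)²) = √(13.49504 + 16.73366) = 5.498 km
  4: √((0.245·111.32)² + (-0.082·61.98)²) = √(743.83835 + 25.83038) = 27.743 km
  → nearest: 3 (5.498 km)
Q at 56.248°N, 37.720°E:
  1: √((-0.058·111.32)² + (0.263·61.98)²) = √(41.68717 + 265.71412) = 17.533 km
  2: √((0.112·111.32)² + (-0.099·61.98)²) = √(155.44703 + 37.65074) = 13.896 km
  3: √((-0.246·111.32)² + (0.059·61.98)²) = √(749.92289 + 13.37233) = 27.628 km
  4: √((-0.034·111.32)² + (0.043·61.98)²) = √(14.32532 + 7.10297) = 4.629 km
  → nearest: 4 (4.629 km)
R at 56.121°N, 37.930°E:
  1: √((0.069·111.32)² + (0.053·61.98)²) = √(58.99899 + 10.79083) = 8.354 km
  2: √((0.239·111.32)² + (-0.309·61.98)²) = √(707.85157 + 366.79221) = 32.782 km
  3: √((-0.119·111.32)² + (-0.151·61.98)²) = √(175.48513 + 87.59051) = 16.220 km
  4: √((0.093·111.32)² + (-0.167·61.98)²) = √(107.17964 + 107.13616) = 14.640 km
  → nearest: 1 (8.354 km)
S at 56.163°N, 37.794°E:
  1: √((0.027·111.32)² + (0.189·61.98)²) = √(9.03387 + 137.22295) = 12.094 km
  2: √((0.197·111.32)² + (-0.173·61.98)²) = √(480.92665 + 114.97286) = 24.411 km
  3: √((-0.161·111.32)² + (-0.015·61.98)²) = √(321.21672 + 0.86434) = 17.947 km
  4: √((0.051·111.32)² + (-0.031·61.98)²) = √(32.23196 + 3.69170) = 5.994 km
  → nearest: 4 (5.994 km)

P→3; Q→4; R→1; S→4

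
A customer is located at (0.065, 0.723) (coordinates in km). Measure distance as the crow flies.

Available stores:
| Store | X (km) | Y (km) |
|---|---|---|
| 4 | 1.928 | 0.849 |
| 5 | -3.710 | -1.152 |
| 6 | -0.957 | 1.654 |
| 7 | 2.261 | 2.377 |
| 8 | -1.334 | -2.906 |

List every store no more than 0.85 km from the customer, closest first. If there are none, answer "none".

Distances from (0.065, 0.723):
4: 1.867 km
5: 4.215 km
6: 1.382 km
7: 2.749 km
8: 3.889 km
Threshold 0.85 km: none within range.

none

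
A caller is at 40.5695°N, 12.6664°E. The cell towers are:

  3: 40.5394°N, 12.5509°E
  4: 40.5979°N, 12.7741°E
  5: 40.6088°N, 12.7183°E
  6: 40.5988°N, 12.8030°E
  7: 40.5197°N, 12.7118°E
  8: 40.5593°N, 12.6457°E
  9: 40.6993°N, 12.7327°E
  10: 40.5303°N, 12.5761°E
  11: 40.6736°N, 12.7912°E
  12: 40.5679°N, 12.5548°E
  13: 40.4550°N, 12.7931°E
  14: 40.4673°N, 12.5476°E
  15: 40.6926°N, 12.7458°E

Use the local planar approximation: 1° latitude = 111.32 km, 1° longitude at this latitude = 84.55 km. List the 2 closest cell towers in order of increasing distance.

8, 5

Distances from 40.5695°N, 12.6664°E:
3: 10.3244 km
4: 9.6392 km
5: 6.1964 km
6: 12.0013 km
7: 6.7430 km
8: 2.0862 km
9: 15.4986 km
10: 8.7939 km
11: 15.6727 km
12: 9.4375 km
13: 16.6500 km
14: 15.1765 km
15: 15.2595 km
Sorted: 8 (2.0862 km) < 5 (6.1964 km) < 7 (6.7430 km) < 10 (8.7939 km) < …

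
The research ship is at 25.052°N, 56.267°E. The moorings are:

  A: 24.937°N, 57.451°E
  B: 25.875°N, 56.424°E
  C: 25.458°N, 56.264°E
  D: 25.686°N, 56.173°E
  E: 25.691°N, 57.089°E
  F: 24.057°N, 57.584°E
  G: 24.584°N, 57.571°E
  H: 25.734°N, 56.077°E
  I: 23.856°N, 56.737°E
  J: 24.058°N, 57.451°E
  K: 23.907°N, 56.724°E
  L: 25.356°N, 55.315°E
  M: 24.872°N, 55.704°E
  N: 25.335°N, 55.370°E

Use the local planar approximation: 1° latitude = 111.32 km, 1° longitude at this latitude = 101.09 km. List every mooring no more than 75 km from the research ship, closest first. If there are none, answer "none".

Distances from 25.052°N, 56.267°E:
A: 120.373 km
B: 92.981 km
C: 45.197 km
D: 71.214 km
E: 109.384 km
F: 173.187 km
G: 141.743 km
H: 78.312 km
I: 141.362 km
J: 163.002 km
K: 135.575 km
L: 102.014 km
M: 60.338 km
N: 95.994 km
Threshold 75 km: C (45.197 km), M (60.338 km), D (71.214 km) are within range.

C, M, D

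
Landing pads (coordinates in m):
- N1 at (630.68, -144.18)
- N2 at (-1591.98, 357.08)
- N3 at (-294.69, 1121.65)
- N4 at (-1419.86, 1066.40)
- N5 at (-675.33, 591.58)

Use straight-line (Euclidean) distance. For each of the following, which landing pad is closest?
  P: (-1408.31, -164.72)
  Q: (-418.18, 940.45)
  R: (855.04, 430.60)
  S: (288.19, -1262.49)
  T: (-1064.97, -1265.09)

P→N2; Q→N3; R→N1; S→N1; T→N2

P at (-1408.31, -164.72):
  N1: 2039.09 m
  N2: 553.18 m
  N3: 1701.44 m
  N4: 1231.17 m
  N5: 1053.21 m
  → nearest: N2 (553.18 m)
Q at (-418.18, 940.45):
  N1: 1508.82 m
  N2: 1310.77 m
  N3: 219.28 m
  N4: 1009.57 m
  N5: 433.40 m
  → nearest: N3 (219.28 m)
R at (855.04, 430.60):
  N1: 617.02 m
  N2: 2448.12 m
  N3: 1341.43 m
  N4: 2362.08 m
  N5: 1538.81 m
  → nearest: N1 (617.02 m)
S at (288.19, -1262.49):
  N1: 1169.58 m
  N2: 2481.54 m
  N3: 2454.36 m
  N4: 2888.11 m
  N5: 2089.48 m
  → nearest: N1 (1169.58 m)
T at (-1064.97, -1265.09):
  N1: 2032.65 m
  N2: 1705.63 m
  N3: 2507.96 m
  N4: 2358.35 m
  N5: 1897.11 m
  → nearest: N2 (1705.63 m)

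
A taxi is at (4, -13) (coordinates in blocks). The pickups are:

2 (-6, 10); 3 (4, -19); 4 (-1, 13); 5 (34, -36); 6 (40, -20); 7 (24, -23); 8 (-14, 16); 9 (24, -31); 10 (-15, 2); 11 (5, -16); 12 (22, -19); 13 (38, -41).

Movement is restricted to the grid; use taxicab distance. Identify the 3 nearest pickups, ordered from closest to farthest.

Distances from (4, -13):
2: |-10| + |23| = 10 + 23 = 33 blocks
3: |0| + |-6| = 0 + 6 = 6 blocks
4: |-5| + |26| = 5 + 26 = 31 blocks
5: |30| + |-23| = 30 + 23 = 53 blocks
6: |36| + |-7| = 36 + 7 = 43 blocks
7: |20| + |-10| = 20 + 10 = 30 blocks
8: |-18| + |29| = 18 + 29 = 47 blocks
9: |20| + |-18| = 20 + 18 = 38 blocks
10: |-19| + |15| = 19 + 15 = 34 blocks
11: |1| + |-3| = 1 + 3 = 4 blocks
12: |18| + |-6| = 18 + 6 = 24 blocks
13: |34| + |-28| = 34 + 28 = 62 blocks
Sorted: 11 (4 blocks) < 3 (6 blocks) < 12 (24 blocks) < 7 (30 blocks) < 4 (31 blocks) < …

11, 3, 12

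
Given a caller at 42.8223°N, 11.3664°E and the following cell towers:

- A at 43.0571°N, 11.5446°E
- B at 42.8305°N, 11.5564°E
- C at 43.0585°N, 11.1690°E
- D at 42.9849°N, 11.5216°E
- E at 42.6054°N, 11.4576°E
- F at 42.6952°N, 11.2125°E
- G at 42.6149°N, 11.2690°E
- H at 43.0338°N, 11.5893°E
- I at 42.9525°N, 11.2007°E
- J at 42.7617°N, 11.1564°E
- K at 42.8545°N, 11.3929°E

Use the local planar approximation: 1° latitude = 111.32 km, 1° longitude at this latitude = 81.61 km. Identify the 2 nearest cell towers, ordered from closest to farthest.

K, B

Distances from 42.8223°N, 11.3664°E:
A: √((0.2348·111.32)² + (0.1782·81.61)²) = √(683.191698 + 211.495999) = 29.9113 km
B: √((0.0082·111.32)² + (0.1900·81.61)²) = √(0.833248 + 240.432935) = 15.5327 km
C: √((0.2362·111.32)² + (-0.1974·81.61)²) = √(691.363077 + 259.526107) = 30.8365 km
D: √((0.1626·111.32)² + (0.1552·81.61)²) = √(327.632879 + 160.424314) = 22.0920 km
E: √((-0.2169·111.32)² + (0.0912·81.61)²) = √(582.995898 + 55.395748) = 25.2664 km
F: √((-0.1271·111.32)² + (-0.1539·81.61)²) = √(200.187749 + 157.748049) = 18.9192 km
G: √((-0.2074·111.32)² + (-0.0974·81.61)²) = √(533.045031 + 63.183644) = 24.4178 km
H: √((0.2115·111.32)² + (0.2229·81.61)²) = √(554.328412 + 330.907715) = 29.7529 km
I: √((0.1302·111.32)² + (-0.1657·81.61)²) = √(210.072094 + 182.865498) = 19.8227 km
J: √((-0.0606·111.32)² + (-0.2100·81.61)²) = √(45.508408 + 293.714472) = 18.4180 km
K: √((0.0322·111.32)² + (0.0265·81.61)²) = √(12.848669 + 4.677120) = 4.1864 km
Sorted: K (4.1864 km) < B (15.5327 km) < J (18.4180 km) < F (18.9192 km) < …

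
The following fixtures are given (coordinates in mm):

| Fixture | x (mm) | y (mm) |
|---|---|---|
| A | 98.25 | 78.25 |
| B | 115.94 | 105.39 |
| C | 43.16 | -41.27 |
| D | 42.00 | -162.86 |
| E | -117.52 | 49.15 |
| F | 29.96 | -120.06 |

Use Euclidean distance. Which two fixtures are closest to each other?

A and B

Pairwise distances:
A–B: √((17.69)² + (27.14)²) = √(312.9361 + 736.5796) = 32.40 mm
D–F: √((-12.04)² + (42.80)²) = √(144.9616 + 1831.8400) = 44.46 mm
C–F: √((-13.20)² + (-78.79)²) = √(174.2400 + 6207.8641) = 79.89 mm
C–D: √((-1.16)² + (-121.59)²) = √(1.3456 + 14784.1281) = 121.60 mm
A–C: √((-55.09)² + (-119.52)²) = √(3034.9081 + 14285.0304) = 131.61 mm
B–C: √((-72.78)² + (-146.66)²) = √(5296.9284 + 21509.1556) = 163.73 mm
C–E: √((-160.68)² + (90.42)²) = √(25818.0624 + 8175.7764) = 184.37 mm
A–F: √((-68.29)² + (-198.31)²) = √(4663.5241 + 39326.8561) = 209.74 mm
A–E: √((-215.77)² + (-29.10)²) = √(46556.6929 + 846.8100) = 217.72 mm
E–F: √((147.48)² + (-169.21)²) = √(21750.3504 + 28632.0241) = 224.46 mm
B–E: √((-233.46)² + (-56.24)²) = √(54503.5716 + 3162.9376) = 240.14 mm
B–F: √((-85.98)² + (-225.45)²) = √(7392.5604 + 50827.7025) = 241.29 mm
A–D: √((-56.25)² + (-241.11)²) = √(3164.0625 + 58134.0321) = 247.58 mm
D–E: √((-159.52)² + (212.01)²) = √(25446.6304 + 44948.2401) = 265.32 mm
B–D: √((-73.94)² + (-268.25)²) = √(5467.1236 + 71958.0625) = 278.25 mm
Closest pair: A–B at 32.40 mm.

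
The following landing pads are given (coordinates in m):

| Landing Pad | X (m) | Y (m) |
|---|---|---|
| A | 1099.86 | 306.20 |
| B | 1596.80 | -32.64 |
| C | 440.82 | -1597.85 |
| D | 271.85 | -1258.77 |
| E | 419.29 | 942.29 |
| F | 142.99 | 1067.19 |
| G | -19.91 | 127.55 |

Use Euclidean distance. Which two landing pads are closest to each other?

E and F

Pairwise distances:
A–B: 601.47 m
A–C: 2014.88 m
A–D: 1770.52 m
A–E: 931.55 m
A–F: 1222.58 m
A–G: 1133.93 m
B–C: 1945.81 m
B–D: 1805.24 m
B–E: 1528.73 m
B–F: 1822.96 m
B–G: 1624.63 m
C–D: 378.85 m
C–E: 2540.23 m
C–F: 2681.63 m
C–G: 1785.85 m
D–E: 2205.99 m
D–F: 2329.53 m
D–G: 1416.69 m
E–F: 303.22 m
E–G: 925.58 m
F–G: 953.66 m
Closest pair: E–F at 303.22 m.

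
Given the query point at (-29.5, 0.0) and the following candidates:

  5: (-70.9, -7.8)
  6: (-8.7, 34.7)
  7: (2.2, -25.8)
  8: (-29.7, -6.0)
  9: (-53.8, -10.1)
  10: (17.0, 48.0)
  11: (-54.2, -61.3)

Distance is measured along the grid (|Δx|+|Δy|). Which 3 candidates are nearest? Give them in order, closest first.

Distances from (-29.5, 0.0):
5: 49.2
6: 55.5
7: 57.5
8: 6.2
9: 34.4
10: 94.5
11: 86.0
Sorted: 8 (6.2) < 9 (34.4) < 5 (49.2) < 6 (55.5) < 7 (57.5) < …

8, 9, 5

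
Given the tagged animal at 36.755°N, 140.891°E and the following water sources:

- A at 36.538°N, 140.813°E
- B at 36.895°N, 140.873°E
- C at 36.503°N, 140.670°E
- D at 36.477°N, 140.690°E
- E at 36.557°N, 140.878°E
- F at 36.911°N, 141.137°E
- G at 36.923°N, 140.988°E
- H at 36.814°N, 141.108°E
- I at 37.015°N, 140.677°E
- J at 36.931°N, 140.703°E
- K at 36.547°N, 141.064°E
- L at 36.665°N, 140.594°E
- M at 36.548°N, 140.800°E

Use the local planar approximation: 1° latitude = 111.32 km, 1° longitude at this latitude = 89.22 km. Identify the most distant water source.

D

Distances from 36.755°N, 140.891°E:
A: √((-0.217·111.32)² + (-0.078·89.22)²) = √(583.53359 + 48.42991) = 25.139 km
B: √((0.140·111.32)² + (-0.018·89.22)²) = √(242.88599 + 2.57911) = 15.667 km
C: √((-0.252·111.32)² + (-0.221·89.22)²) = √(786.95061 + 388.78454) = 34.289 km
D: √((-0.278·111.32)² + (-0.201·89.22)²) = √(957.71433 + 321.60038) = 35.768 km
E: √((-0.198·111.32)² + (-0.013·89.22)²) = √(485.82155 + 1.34528) = 22.072 km
F: √((0.156·111.32)² + (0.246·89.22)²) = √(301.57518 + 481.71997) = 27.987 km
G: √((0.168·111.32)² + (0.097·89.22)²) = √(349.75583 + 74.89760) = 20.607 km
H: √((0.059·111.32)² + (0.217·89.22)²) = √(43.13705 + 374.83825) = 20.444 km
I: √((0.260·111.32)² + (-0.214·89.22)²) = √(837.70883 + 364.54570) = 34.674 km
J: √((0.176·111.32)² + (-0.188·89.22)²) = √(383.85900 + 281.34561) = 25.792 km
K: √((-0.208·111.32)² + (0.173·89.22)²) = √(536.13365 + 238.24108) = 27.828 km
L: √((-0.090·111.32)² + (-0.297·89.22)²) = √(100.37635 + 702.16202) = 28.329 km
M: √((-0.207·111.32)² + (-0.091·89.22)²) = √(530.99091 + 65.91849) = 24.432 km
Maximum: D at 35.768 km.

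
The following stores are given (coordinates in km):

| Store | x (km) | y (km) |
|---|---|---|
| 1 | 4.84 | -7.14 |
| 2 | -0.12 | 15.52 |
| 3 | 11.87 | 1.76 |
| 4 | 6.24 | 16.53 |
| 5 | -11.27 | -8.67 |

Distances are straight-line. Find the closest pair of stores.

Pairwise distances:
1–2: √((-4.96)² + (22.66)²) = √(24.6016 + 513.4756) = 23.20 km
1–3: √((7.03)² + (8.90)²) = √(49.4209 + 79.2100) = 11.34 km
1–4: √((1.40)² + (23.67)²) = √(1.9600 + 560.2689) = 23.71 km
1–5: √((-16.11)² + (-1.53)²) = √(259.5321 + 2.3409) = 16.18 km
2–3: √((11.99)² + (-13.76)²) = √(143.7601 + 189.3376) = 18.25 km
2–4: √((6.36)² + (1.01)²) = √(40.4496 + 1.0201) = 6.44 km
2–5: √((-11.15)² + (-24.19)²) = √(124.3225 + 585.1561) = 26.64 km
3–4: √((-5.63)² + (14.77)²) = √(31.6969 + 218.1529) = 15.81 km
3–5: √((-23.14)² + (-10.43)²) = √(535.4596 + 108.7849) = 25.38 km
4–5: √((-17.51)² + (-25.20)²) = √(306.6001 + 635.0400) = 30.69 km
Closest pair: 2–4 at 6.44 km.

2 and 4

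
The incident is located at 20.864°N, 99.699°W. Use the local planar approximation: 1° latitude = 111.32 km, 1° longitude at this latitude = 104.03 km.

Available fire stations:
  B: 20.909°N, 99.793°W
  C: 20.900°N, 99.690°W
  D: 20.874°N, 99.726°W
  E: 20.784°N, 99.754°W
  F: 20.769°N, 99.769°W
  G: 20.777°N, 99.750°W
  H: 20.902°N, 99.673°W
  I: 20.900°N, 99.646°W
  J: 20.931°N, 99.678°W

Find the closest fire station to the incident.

Distances from 20.864°N, 99.699°W:
B: √((0.045·111.32)² + (-0.094·104.03)²) = √(25.09409 + 95.62532) = 10.987 km
C: √((0.036·111.32)² + (0.009·104.03)²) = √(16.06022 + 0.87660) = 4.115 km
D: √((0.010·111.32)² + (-0.027·104.03)²) = √(1.23921 + 7.88941) = 3.021 km
E: √((-0.080·111.32)² + (-0.055·104.03)²) = √(79.30971 + 32.73728) = 10.585 km
F: √((-0.095·111.32)² + (-0.070·104.03)²) = √(111.83909 + 53.02898) = 12.840 km
G: √((-0.087·111.32)² + (-0.051·104.03)²) = √(93.79613 + 28.14865) = 11.043 km
H: √((0.038·111.32)² + (0.026·104.03)²) = √(17.89425 + 7.31583) = 5.021 km
I: √((0.036·111.32)² + (0.053·104.03)²) = √(16.06022 + 30.39967) = 6.816 km
J: √((0.067·111.32)² + (0.021·104.03)²) = √(55.62833 + 4.77261) = 7.772 km
Minimum: D at 3.021 km.

D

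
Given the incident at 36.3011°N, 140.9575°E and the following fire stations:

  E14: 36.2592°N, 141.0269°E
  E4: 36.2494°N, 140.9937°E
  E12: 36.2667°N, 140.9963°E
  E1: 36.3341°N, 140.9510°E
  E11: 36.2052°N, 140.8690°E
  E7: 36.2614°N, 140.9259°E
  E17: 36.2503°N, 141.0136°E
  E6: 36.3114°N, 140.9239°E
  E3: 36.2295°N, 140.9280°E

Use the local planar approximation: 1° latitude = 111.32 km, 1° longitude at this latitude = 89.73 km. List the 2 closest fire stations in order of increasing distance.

E6, E1

Distances from 36.3011°N, 140.9575°E:
E14: √((-0.0419·111.32)² + (0.0694·89.73)²) = √(21.755769 + 38.778792) = 7.7804 km
E4: √((-0.0517·111.32)² + (0.0362·89.73)²) = √(33.122833 + 10.550972) = 6.6086 km
E12: √((-0.0344·111.32)² + (0.0388·89.73)²) = √(14.664366 + 12.121009) = 5.1755 km
E1: √((0.0330·111.32)² + (-0.0065·89.73)²) = √(13.495043 + 0.340175) = 3.7196 km
E11: √((-0.0959·111.32)² + (-0.0885·89.73)²) = √(113.968179 + 63.061149) = 13.3052 km
E7: √((-0.0397·111.32)² + (-0.0316·89.73)²) = √(19.531132 + 8.039879) = 5.2508 km
E17: √((-0.0508·111.32)² + (0.0561·89.73)²) = √(31.979658 + 25.339676) = 7.5710 km
E6: √((0.0103·111.32)² + (-0.0336·89.73)²) = √(1.314682 + 9.089791) = 3.2256 km
E3: √((-0.0716·111.32)² + (-0.0295·89.73)²) = √(63.529062 + 7.006794) = 8.3986 km
Sorted: E6 (3.2256 km) < E1 (3.7196 km) < E12 (5.1755 km) < E7 (5.2508 km) < …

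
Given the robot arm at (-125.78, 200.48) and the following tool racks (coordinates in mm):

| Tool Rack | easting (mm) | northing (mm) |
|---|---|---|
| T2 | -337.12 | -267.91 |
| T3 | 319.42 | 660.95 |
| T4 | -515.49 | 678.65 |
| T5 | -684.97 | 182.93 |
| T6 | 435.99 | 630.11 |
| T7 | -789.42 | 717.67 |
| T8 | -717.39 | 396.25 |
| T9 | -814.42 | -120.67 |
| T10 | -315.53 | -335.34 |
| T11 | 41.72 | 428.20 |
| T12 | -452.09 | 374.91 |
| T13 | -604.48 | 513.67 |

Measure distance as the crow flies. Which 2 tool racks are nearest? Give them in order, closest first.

Distances from (-125.78, 200.48):
T2: 513.86 mm
T3: 640.50 mm
T4: 616.86 mm
T5: 559.47 mm
T6: 707.23 mm
T7: 841.37 mm
T8: 623.16 mm
T9: 759.84 mm
T10: 568.43 mm
T11: 282.69 mm
T12: 370.01 mm
T13: 572.05 mm
Sorted: T11 (282.69 mm) < T12 (370.01 mm) < T2 (513.86 mm) < T5 (559.47 mm) < …

T11, T12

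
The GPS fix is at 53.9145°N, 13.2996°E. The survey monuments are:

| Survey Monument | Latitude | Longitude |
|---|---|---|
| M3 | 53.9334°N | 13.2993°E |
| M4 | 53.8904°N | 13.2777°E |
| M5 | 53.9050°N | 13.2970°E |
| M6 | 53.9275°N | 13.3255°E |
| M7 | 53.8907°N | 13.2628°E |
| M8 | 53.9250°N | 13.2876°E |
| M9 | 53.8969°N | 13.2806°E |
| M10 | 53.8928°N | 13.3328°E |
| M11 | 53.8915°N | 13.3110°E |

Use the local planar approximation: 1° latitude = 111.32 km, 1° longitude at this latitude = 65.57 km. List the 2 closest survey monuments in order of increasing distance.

M5, M8

Distances from 53.9145°N, 13.2996°E:
M3: 2.1040 km
M4: 3.0429 km
M5: 1.0712 km
M6: 2.2312 km
M7: 3.5836 km
M8: 1.4090 km
M9: 2.3218 km
M10: 3.2518 km
M11: 2.6672 km
Sorted: M5 (1.0712 km) < M8 (1.4090 km) < M3 (2.1040 km) < M6 (2.2312 km) < …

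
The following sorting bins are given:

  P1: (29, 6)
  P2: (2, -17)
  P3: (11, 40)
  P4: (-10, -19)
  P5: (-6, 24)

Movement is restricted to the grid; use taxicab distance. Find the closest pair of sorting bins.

Pairwise distances:
P1–P2: 50
P1–P3: 52
P1–P4: 64
P1–P5: 53
P2–P3: 66
P2–P4: 14
P2–P5: 49
P3–P4: 80
P3–P5: 33
P4–P5: 47
Closest pair: P2–P4 at 14.

P2 and P4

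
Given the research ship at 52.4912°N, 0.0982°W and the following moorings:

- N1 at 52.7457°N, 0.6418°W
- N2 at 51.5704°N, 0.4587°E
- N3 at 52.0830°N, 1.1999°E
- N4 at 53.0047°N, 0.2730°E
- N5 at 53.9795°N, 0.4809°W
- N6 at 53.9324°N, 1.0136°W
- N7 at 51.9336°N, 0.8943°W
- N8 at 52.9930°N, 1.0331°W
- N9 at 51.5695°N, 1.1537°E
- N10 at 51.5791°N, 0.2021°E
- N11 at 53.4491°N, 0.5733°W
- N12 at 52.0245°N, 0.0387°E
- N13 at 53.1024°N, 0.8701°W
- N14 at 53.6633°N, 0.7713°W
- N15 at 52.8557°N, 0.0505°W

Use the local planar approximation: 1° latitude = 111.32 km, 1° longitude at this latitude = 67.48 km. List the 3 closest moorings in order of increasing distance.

Distances from 52.4912°N, 0.0982°W:
N1: √((0.2545·111.32)² + (-0.5436·67.48)²) = √(802.642161 + 1345.578515) = 46.3489 km
N2: √((-0.9208·111.32)² + (0.5569·67.48)²) = √(10506.958492 + 1412.227238) = 109.1750 km
N3: √((-0.4082·111.32)² + (1.2981·67.48)²) = √(2064.868486 + 7673.022075) = 98.6808 km
N4: √((0.5135·111.32)² + (0.3712·67.48)²) = √(3267.587990 + 627.431160) = 62.4101 km
N5: √((1.4883·111.32)² + (-0.3827·67.48)²) = √(27449.052562 + 666.909759) = 167.6782 km
N6: √((1.4412·111.32)² + (-0.9154·67.48)²) = √(25739.191569 + 3815.680161) = 171.9153 km
N7: √((-0.5576·111.32)² + (-0.7961·67.48)²) = √(3852.937157 + 2885.927361) = 82.0906 km
N8: √((0.5018·111.32)² + (-0.9349·67.48)²) = √(3120.381607 + 3979.976130) = 84.2636 km
N9: √((-0.9217·111.32)² + (1.2519·67.48)²) = √(10527.507762 + 7136.568303) = 132.9063 km
N10: √((-0.9121·111.32)² + (0.3003·67.48)²) = √(10309.350539 + 410.639585) = 103.5374 km
N11: √((0.9579·111.32)² + (-0.4751·67.48)²) = √(11370.687967 + 1027.827442) = 111.3486 km
N12: √((-0.4667·111.32)² + (0.1369·67.48)²) = √(2699.118781 + 85.340866) = 52.7680 km
N13: √((0.6112·111.32)² + (-0.7719·67.48)²) = √(4629.276128 + 2713.140159) = 85.6879 km
N14: √((1.1721·111.32)² + (-0.6731·67.48)²) = √(17024.553368 + 2063.047983) = 138.1579 km
N15: √((0.3645·111.32)² + (0.0477·67.48)²) = √(1646.423137 + 10.360648) = 40.7036 km
Sorted: N15 (40.7036 km) < N1 (46.3489 km) < N12 (52.7680 km) < N4 (62.4101 km) < N7 (82.0906 km) < …

N15, N1, N12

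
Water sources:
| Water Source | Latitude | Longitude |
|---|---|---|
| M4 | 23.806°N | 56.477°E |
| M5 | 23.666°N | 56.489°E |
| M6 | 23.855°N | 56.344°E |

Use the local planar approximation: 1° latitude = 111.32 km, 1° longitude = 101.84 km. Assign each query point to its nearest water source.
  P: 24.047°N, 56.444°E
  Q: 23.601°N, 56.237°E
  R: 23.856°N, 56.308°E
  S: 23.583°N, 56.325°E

P at 24.047°N, 56.444°E:
  M4: 27.038 km
  M5: 42.660 km
  M6: 23.676 km
  → nearest: M6 (23.676 km)
Q at 23.601°N, 56.237°E:
  M4: 33.439 km
  M5: 26.664 km
  M6: 30.302 km
  → nearest: M5 (26.664 km)
R at 23.856°N, 56.308°E:
  M4: 18.089 km
  M5: 28.056 km
  M6: 3.668 km
  → nearest: M6 (3.668 km)
S at 23.583°N, 56.325°E:
  M4: 29.255 km
  M5: 19.087 km
  M6: 30.341 km
  → nearest: M5 (19.087 km)

P→M6; Q→M5; R→M6; S→M5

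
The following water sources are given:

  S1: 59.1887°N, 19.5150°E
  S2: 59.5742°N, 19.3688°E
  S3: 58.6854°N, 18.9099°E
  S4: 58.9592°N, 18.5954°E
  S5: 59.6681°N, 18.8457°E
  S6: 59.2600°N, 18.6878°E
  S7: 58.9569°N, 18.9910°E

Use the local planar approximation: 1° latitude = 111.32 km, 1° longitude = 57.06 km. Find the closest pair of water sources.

S4 and S7

Pairwise distances:
S4–S7: 22.5744 km
S3–S7: 30.5756 km
S2–S5: 31.6255 km
S4–S6: 33.8976 km
S3–S4: 35.3699 km
S6–S7: 37.9180 km
S1–S7: 39.4946 km
S1–S2: 43.7172 km
S5–S6: 46.3145 km
S1–S6: 47.8627 km
S2–S6: 52.2810 km
S1–S4: 58.3614 km
S3–S6: 65.2078 km
S1–S5: 65.6240 km
S1–S3: 65.8117 km
S2–S7: 72.0198 km
S5–S7: 79.6037 km
S4–S5: 80.1967 km
S2–S4: 81.4524 km
S2–S3: 102.3475 km
S3–S5: 109.4555 km
Closest pair: S4–S7 at 22.5744 km.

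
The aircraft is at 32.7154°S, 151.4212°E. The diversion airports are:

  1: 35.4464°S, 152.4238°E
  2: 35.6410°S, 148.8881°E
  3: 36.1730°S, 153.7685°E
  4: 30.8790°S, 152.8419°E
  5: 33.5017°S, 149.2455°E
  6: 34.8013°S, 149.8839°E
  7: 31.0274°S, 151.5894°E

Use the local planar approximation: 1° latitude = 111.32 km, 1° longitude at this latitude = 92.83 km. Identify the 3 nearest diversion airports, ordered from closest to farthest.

7, 5, 4

Distances from 32.7154°S, 151.4212°E:
1: 317.9424 km
2: 401.6970 km
3: 442.2990 km
4: 243.2778 km
5: 220.1219 km
6: 272.5498 km
7: 188.5558 km
Sorted: 7 (188.5558 km) < 5 (220.1219 km) < 4 (243.2778 km) < 6 (272.5498 km) < 1 (317.9424 km) < …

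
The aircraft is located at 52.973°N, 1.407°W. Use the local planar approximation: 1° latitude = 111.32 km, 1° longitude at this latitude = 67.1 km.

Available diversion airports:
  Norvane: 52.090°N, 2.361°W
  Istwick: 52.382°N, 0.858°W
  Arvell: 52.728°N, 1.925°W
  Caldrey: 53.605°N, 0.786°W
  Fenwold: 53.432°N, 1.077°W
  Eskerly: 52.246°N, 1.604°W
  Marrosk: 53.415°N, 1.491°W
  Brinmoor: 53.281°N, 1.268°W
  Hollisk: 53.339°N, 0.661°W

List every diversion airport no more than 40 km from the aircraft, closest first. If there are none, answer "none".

Brinmoor

Distances from 52.973°N, 1.407°W:
Norvane: √((-0.883·111.32)² + (-0.954·67.1)²) = √(9662.01712 + 4097.71538) = 117.302 km
Istwick: √((-0.591·111.32)² + (0.549·67.1)²) = √(4328.33989 + 1357.03088) = 75.401 km
Arvell: √((-0.245·111.32)² + (-0.518·67.1)²) = √(743.83835 + 1208.10466) = 44.181 km
Caldrey: √((0.632·111.32)² + (0.621·67.1)²) = √(4949.71909 + 1736.31389) = 81.768 km
Fenwold: √((0.459·111.32)² + (0.330·67.1)²) = √(2610.78895 + 490.31245) = 55.688 km
Eskerly: √((-0.727·111.32)² + (-0.197·67.1)²) = √(6549.60663 + 174.73403) = 82.002 km
Marrosk: √((0.442·111.32)² + (-0.084·67.1)²) = √(2420.97851 + 31.76900) = 49.525 km
Brinmoor: √((0.308·111.32)² + (0.139·67.1)²) = √(1175.56820 + 86.99106) = 35.533 km
Hollisk: √((0.366·111.32)² + (0.746·67.1)²) = √(1660.00183 + 2505.66320) = 64.542 km
Threshold 40 km: Brinmoor (35.533 km) is within range.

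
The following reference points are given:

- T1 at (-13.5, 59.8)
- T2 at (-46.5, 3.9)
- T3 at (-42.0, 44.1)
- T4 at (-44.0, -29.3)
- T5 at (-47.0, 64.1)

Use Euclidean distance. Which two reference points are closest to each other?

Pairwise distances:
T3–T5: √((-5.0)² + (20.0)²) = √(25.000 + 400.000) = 20.6
T1–T3: √((-28.5)² + (-15.7)²) = √(812.250 + 246.490) = 32.5
T2–T4: √((2.5)² + (-33.2)²) = √(6.250 + 1102.240) = 33.3
T1–T5: √((-33.5)² + (4.3)²) = √(1122.250 + 18.490) = 33.8
T2–T3: √((4.5)² + (40.2)²) = √(20.250 + 1616.040) = 40.5
T2–T5: √((-0.5)² + (60.2)²) = √(0.250 + 3624.040) = 60.2
T1–T2: √((-33.0)² + (-55.9)²) = √(1089.000 + 3124.810) = 64.9
T3–T4: √((-2.0)² + (-73.4)²) = √(4.000 + 5387.560) = 73.4
T4–T5: √((-3.0)² + (93.4)²) = √(9.000 + 8723.560) = 93.4
T1–T4: √((-30.5)² + (-89.1)²) = √(930.250 + 7938.810) = 94.2
Closest pair: T3–T5 at 20.6.

T3 and T5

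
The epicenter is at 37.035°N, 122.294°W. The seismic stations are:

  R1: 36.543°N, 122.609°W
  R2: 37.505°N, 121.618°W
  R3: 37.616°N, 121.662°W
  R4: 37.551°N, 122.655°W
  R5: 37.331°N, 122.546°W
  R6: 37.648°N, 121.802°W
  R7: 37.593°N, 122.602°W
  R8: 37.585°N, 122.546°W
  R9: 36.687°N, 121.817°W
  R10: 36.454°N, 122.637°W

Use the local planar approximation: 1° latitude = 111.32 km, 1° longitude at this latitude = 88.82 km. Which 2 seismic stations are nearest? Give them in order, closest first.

R5, R9

Distances from 37.035°N, 122.294°W:
R1: 61.502 km
R2: 79.640 km
R3: 85.640 km
R4: 65.784 km
R5: 39.834 km
R6: 81.032 km
R7: 67.874 km
R8: 65.189 km
R9: 57.408 km
R10: 71.493 km
Sorted: R5 (39.834 km) < R9 (57.408 km) < R1 (61.502 km) < R8 (65.189 km) < …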